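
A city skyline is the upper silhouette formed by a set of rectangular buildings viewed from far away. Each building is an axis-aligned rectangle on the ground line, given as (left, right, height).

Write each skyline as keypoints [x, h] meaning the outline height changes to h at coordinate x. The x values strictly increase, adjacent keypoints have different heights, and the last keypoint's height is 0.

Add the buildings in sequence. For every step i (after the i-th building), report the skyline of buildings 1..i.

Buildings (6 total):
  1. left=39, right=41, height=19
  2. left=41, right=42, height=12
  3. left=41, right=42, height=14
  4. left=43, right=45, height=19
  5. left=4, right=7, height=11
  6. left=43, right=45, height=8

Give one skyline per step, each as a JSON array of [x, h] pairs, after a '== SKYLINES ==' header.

== SKYLINES ==
[[39,19],[41,0]]
[[39,19],[41,12],[42,0]]
[[39,19],[41,14],[42,0]]
[[39,19],[41,14],[42,0],[43,19],[45,0]]
[[4,11],[7,0],[39,19],[41,14],[42,0],[43,19],[45,0]]
[[4,11],[7,0],[39,19],[41,14],[42,0],[43,19],[45,0]]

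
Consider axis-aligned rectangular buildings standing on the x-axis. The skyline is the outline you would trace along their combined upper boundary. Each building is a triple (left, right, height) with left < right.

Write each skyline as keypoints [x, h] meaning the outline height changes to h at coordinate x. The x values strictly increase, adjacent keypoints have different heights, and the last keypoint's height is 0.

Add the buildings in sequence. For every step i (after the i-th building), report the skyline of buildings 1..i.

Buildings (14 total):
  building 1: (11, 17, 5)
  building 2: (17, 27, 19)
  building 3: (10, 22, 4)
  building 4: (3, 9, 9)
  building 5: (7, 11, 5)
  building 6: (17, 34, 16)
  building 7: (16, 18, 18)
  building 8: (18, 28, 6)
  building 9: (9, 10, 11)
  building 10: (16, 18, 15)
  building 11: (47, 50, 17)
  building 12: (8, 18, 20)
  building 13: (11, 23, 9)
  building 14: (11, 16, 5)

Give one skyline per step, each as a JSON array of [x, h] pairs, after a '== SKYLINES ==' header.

== SKYLINES ==
[[11,5],[17,0]]
[[11,5],[17,19],[27,0]]
[[10,4],[11,5],[17,19],[27,0]]
[[3,9],[9,0],[10,4],[11,5],[17,19],[27,0]]
[[3,9],[9,5],[17,19],[27,0]]
[[3,9],[9,5],[17,19],[27,16],[34,0]]
[[3,9],[9,5],[16,18],[17,19],[27,16],[34,0]]
[[3,9],[9,5],[16,18],[17,19],[27,16],[34,0]]
[[3,9],[9,11],[10,5],[16,18],[17,19],[27,16],[34,0]]
[[3,9],[9,11],[10,5],[16,18],[17,19],[27,16],[34,0]]
[[3,9],[9,11],[10,5],[16,18],[17,19],[27,16],[34,0],[47,17],[50,0]]
[[3,9],[8,20],[18,19],[27,16],[34,0],[47,17],[50,0]]
[[3,9],[8,20],[18,19],[27,16],[34,0],[47,17],[50,0]]
[[3,9],[8,20],[18,19],[27,16],[34,0],[47,17],[50,0]]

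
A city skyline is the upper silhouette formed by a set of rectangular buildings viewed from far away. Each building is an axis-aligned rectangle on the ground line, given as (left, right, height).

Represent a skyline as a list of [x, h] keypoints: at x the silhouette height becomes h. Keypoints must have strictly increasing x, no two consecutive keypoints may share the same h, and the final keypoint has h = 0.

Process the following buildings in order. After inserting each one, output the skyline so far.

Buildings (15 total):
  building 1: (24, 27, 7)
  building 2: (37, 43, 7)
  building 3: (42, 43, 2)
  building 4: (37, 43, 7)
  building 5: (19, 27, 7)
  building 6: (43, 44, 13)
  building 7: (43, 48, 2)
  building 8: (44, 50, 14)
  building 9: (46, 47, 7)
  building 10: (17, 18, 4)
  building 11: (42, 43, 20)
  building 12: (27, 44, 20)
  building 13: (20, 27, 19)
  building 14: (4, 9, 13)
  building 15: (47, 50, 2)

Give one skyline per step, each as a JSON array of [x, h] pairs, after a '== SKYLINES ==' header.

== SKYLINES ==
[[24,7],[27,0]]
[[24,7],[27,0],[37,7],[43,0]]
[[24,7],[27,0],[37,7],[43,0]]
[[24,7],[27,0],[37,7],[43,0]]
[[19,7],[27,0],[37,7],[43,0]]
[[19,7],[27,0],[37,7],[43,13],[44,0]]
[[19,7],[27,0],[37,7],[43,13],[44,2],[48,0]]
[[19,7],[27,0],[37,7],[43,13],[44,14],[50,0]]
[[19,7],[27,0],[37,7],[43,13],[44,14],[50,0]]
[[17,4],[18,0],[19,7],[27,0],[37,7],[43,13],[44,14],[50,0]]
[[17,4],[18,0],[19,7],[27,0],[37,7],[42,20],[43,13],[44,14],[50,0]]
[[17,4],[18,0],[19,7],[27,20],[44,14],[50,0]]
[[17,4],[18,0],[19,7],[20,19],[27,20],[44,14],[50,0]]
[[4,13],[9,0],[17,4],[18,0],[19,7],[20,19],[27,20],[44,14],[50,0]]
[[4,13],[9,0],[17,4],[18,0],[19,7],[20,19],[27,20],[44,14],[50,0]]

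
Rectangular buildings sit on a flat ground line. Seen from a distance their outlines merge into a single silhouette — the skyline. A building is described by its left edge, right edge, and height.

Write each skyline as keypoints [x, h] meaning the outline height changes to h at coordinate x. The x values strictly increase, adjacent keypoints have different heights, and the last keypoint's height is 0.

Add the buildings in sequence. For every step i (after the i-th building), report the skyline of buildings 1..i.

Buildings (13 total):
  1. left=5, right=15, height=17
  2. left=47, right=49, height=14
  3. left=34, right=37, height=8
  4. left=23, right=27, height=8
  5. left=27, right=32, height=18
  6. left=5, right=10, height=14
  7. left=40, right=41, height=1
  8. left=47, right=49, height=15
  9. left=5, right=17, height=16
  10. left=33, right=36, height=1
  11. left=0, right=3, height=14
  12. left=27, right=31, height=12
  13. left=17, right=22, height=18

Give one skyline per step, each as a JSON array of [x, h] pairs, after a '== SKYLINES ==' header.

== SKYLINES ==
[[5,17],[15,0]]
[[5,17],[15,0],[47,14],[49,0]]
[[5,17],[15,0],[34,8],[37,0],[47,14],[49,0]]
[[5,17],[15,0],[23,8],[27,0],[34,8],[37,0],[47,14],[49,0]]
[[5,17],[15,0],[23,8],[27,18],[32,0],[34,8],[37,0],[47,14],[49,0]]
[[5,17],[15,0],[23,8],[27,18],[32,0],[34,8],[37,0],[47,14],[49,0]]
[[5,17],[15,0],[23,8],[27,18],[32,0],[34,8],[37,0],[40,1],[41,0],[47,14],[49,0]]
[[5,17],[15,0],[23,8],[27,18],[32,0],[34,8],[37,0],[40,1],[41,0],[47,15],[49,0]]
[[5,17],[15,16],[17,0],[23,8],[27,18],[32,0],[34,8],[37,0],[40,1],[41,0],[47,15],[49,0]]
[[5,17],[15,16],[17,0],[23,8],[27,18],[32,0],[33,1],[34,8],[37,0],[40,1],[41,0],[47,15],[49,0]]
[[0,14],[3,0],[5,17],[15,16],[17,0],[23,8],[27,18],[32,0],[33,1],[34,8],[37,0],[40,1],[41,0],[47,15],[49,0]]
[[0,14],[3,0],[5,17],[15,16],[17,0],[23,8],[27,18],[32,0],[33,1],[34,8],[37,0],[40,1],[41,0],[47,15],[49,0]]
[[0,14],[3,0],[5,17],[15,16],[17,18],[22,0],[23,8],[27,18],[32,0],[33,1],[34,8],[37,0],[40,1],[41,0],[47,15],[49,0]]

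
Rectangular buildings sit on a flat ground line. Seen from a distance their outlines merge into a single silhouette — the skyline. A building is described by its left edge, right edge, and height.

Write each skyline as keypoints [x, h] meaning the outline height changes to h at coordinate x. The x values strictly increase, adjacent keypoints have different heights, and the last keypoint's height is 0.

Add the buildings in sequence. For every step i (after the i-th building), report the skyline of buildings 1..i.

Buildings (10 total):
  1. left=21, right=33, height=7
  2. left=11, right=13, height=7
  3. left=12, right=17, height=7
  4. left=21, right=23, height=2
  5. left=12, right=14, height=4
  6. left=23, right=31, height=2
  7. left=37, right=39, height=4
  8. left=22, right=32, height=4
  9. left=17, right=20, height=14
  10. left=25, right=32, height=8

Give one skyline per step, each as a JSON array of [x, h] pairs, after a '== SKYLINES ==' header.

== SKYLINES ==
[[21,7],[33,0]]
[[11,7],[13,0],[21,7],[33,0]]
[[11,7],[17,0],[21,7],[33,0]]
[[11,7],[17,0],[21,7],[33,0]]
[[11,7],[17,0],[21,7],[33,0]]
[[11,7],[17,0],[21,7],[33,0]]
[[11,7],[17,0],[21,7],[33,0],[37,4],[39,0]]
[[11,7],[17,0],[21,7],[33,0],[37,4],[39,0]]
[[11,7],[17,14],[20,0],[21,7],[33,0],[37,4],[39,0]]
[[11,7],[17,14],[20,0],[21,7],[25,8],[32,7],[33,0],[37,4],[39,0]]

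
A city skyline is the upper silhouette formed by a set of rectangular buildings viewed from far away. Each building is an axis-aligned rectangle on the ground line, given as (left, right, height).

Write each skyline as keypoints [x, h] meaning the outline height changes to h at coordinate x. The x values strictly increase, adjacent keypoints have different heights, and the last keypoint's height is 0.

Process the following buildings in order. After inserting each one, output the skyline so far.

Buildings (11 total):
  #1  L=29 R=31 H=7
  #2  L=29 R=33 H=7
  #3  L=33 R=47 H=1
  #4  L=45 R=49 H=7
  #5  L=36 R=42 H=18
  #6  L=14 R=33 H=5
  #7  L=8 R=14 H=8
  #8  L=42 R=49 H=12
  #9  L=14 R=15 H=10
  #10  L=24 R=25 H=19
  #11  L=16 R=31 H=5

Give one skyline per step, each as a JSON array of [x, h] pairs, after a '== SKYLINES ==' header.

== SKYLINES ==
[[29,7],[31,0]]
[[29,7],[33,0]]
[[29,7],[33,1],[47,0]]
[[29,7],[33,1],[45,7],[49,0]]
[[29,7],[33,1],[36,18],[42,1],[45,7],[49,0]]
[[14,5],[29,7],[33,1],[36,18],[42,1],[45,7],[49,0]]
[[8,8],[14,5],[29,7],[33,1],[36,18],[42,1],[45,7],[49,0]]
[[8,8],[14,5],[29,7],[33,1],[36,18],[42,12],[49,0]]
[[8,8],[14,10],[15,5],[29,7],[33,1],[36,18],[42,12],[49,0]]
[[8,8],[14,10],[15,5],[24,19],[25,5],[29,7],[33,1],[36,18],[42,12],[49,0]]
[[8,8],[14,10],[15,5],[24,19],[25,5],[29,7],[33,1],[36,18],[42,12],[49,0]]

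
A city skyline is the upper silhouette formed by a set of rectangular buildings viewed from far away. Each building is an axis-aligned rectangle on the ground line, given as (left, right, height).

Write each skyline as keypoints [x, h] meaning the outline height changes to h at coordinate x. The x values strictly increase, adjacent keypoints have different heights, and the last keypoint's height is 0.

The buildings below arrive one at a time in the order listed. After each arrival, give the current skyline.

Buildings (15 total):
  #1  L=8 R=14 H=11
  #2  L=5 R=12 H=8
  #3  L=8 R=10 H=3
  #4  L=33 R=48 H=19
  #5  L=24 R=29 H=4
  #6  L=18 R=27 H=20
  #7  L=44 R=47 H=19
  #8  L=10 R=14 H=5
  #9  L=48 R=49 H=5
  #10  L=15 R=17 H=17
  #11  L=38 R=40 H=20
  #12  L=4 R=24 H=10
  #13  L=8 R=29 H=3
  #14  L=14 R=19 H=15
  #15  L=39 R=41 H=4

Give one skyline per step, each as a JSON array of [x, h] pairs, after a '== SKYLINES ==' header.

== SKYLINES ==
[[8,11],[14,0]]
[[5,8],[8,11],[14,0]]
[[5,8],[8,11],[14,0]]
[[5,8],[8,11],[14,0],[33,19],[48,0]]
[[5,8],[8,11],[14,0],[24,4],[29,0],[33,19],[48,0]]
[[5,8],[8,11],[14,0],[18,20],[27,4],[29,0],[33,19],[48,0]]
[[5,8],[8,11],[14,0],[18,20],[27,4],[29,0],[33,19],[48,0]]
[[5,8],[8,11],[14,0],[18,20],[27,4],[29,0],[33,19],[48,0]]
[[5,8],[8,11],[14,0],[18,20],[27,4],[29,0],[33,19],[48,5],[49,0]]
[[5,8],[8,11],[14,0],[15,17],[17,0],[18,20],[27,4],[29,0],[33,19],[48,5],[49,0]]
[[5,8],[8,11],[14,0],[15,17],[17,0],[18,20],[27,4],[29,0],[33,19],[38,20],[40,19],[48,5],[49,0]]
[[4,10],[8,11],[14,10],[15,17],[17,10],[18,20],[27,4],[29,0],[33,19],[38,20],[40,19],[48,5],[49,0]]
[[4,10],[8,11],[14,10],[15,17],[17,10],[18,20],[27,4],[29,0],[33,19],[38,20],[40,19],[48,5],[49,0]]
[[4,10],[8,11],[14,15],[15,17],[17,15],[18,20],[27,4],[29,0],[33,19],[38,20],[40,19],[48,5],[49,0]]
[[4,10],[8,11],[14,15],[15,17],[17,15],[18,20],[27,4],[29,0],[33,19],[38,20],[40,19],[48,5],[49,0]]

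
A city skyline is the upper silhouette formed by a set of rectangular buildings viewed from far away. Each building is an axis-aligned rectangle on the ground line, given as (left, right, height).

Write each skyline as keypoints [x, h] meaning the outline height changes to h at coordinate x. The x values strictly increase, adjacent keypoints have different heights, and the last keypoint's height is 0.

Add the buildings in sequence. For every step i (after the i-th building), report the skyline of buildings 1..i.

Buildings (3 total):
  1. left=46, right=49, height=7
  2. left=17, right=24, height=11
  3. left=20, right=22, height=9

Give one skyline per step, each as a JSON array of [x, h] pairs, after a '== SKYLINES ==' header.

== SKYLINES ==
[[46,7],[49,0]]
[[17,11],[24,0],[46,7],[49,0]]
[[17,11],[24,0],[46,7],[49,0]]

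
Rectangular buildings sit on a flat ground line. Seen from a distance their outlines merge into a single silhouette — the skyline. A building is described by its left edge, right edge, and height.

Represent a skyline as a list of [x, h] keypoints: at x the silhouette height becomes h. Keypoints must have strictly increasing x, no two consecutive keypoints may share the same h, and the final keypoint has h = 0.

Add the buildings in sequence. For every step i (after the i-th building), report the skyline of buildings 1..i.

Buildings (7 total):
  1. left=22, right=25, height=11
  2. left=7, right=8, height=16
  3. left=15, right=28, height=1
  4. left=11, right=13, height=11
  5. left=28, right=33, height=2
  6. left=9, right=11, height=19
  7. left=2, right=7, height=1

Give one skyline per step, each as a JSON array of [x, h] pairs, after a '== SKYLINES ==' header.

== SKYLINES ==
[[22,11],[25,0]]
[[7,16],[8,0],[22,11],[25,0]]
[[7,16],[8,0],[15,1],[22,11],[25,1],[28,0]]
[[7,16],[8,0],[11,11],[13,0],[15,1],[22,11],[25,1],[28,0]]
[[7,16],[8,0],[11,11],[13,0],[15,1],[22,11],[25,1],[28,2],[33,0]]
[[7,16],[8,0],[9,19],[11,11],[13,0],[15,1],[22,11],[25,1],[28,2],[33,0]]
[[2,1],[7,16],[8,0],[9,19],[11,11],[13,0],[15,1],[22,11],[25,1],[28,2],[33,0]]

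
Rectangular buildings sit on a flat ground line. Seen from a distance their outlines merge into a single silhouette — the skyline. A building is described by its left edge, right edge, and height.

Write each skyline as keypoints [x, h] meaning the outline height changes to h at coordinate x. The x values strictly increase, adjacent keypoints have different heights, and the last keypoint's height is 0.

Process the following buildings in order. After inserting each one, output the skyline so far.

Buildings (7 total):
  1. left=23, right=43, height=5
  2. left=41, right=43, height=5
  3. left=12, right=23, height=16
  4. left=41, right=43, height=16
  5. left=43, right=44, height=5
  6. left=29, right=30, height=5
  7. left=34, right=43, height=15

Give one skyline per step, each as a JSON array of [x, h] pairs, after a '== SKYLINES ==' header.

== SKYLINES ==
[[23,5],[43,0]]
[[23,5],[43,0]]
[[12,16],[23,5],[43,0]]
[[12,16],[23,5],[41,16],[43,0]]
[[12,16],[23,5],[41,16],[43,5],[44,0]]
[[12,16],[23,5],[41,16],[43,5],[44,0]]
[[12,16],[23,5],[34,15],[41,16],[43,5],[44,0]]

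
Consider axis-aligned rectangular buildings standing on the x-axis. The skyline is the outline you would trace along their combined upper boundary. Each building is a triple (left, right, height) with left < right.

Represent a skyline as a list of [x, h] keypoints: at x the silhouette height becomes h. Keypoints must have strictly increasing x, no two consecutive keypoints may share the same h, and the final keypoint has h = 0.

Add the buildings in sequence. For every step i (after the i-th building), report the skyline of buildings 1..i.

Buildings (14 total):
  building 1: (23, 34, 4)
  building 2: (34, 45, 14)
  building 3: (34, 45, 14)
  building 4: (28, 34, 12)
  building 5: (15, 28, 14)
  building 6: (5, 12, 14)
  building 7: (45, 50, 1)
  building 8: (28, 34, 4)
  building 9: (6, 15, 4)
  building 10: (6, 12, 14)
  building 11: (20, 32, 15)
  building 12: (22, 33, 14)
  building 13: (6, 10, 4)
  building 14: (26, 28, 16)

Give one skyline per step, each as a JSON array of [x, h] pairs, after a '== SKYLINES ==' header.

== SKYLINES ==
[[23,4],[34,0]]
[[23,4],[34,14],[45,0]]
[[23,4],[34,14],[45,0]]
[[23,4],[28,12],[34,14],[45,0]]
[[15,14],[28,12],[34,14],[45,0]]
[[5,14],[12,0],[15,14],[28,12],[34,14],[45,0]]
[[5,14],[12,0],[15,14],[28,12],[34,14],[45,1],[50,0]]
[[5,14],[12,0],[15,14],[28,12],[34,14],[45,1],[50,0]]
[[5,14],[12,4],[15,14],[28,12],[34,14],[45,1],[50,0]]
[[5,14],[12,4],[15,14],[28,12],[34,14],[45,1],[50,0]]
[[5,14],[12,4],[15,14],[20,15],[32,12],[34,14],[45,1],[50,0]]
[[5,14],[12,4],[15,14],[20,15],[32,14],[33,12],[34,14],[45,1],[50,0]]
[[5,14],[12,4],[15,14],[20,15],[32,14],[33,12],[34,14],[45,1],[50,0]]
[[5,14],[12,4],[15,14],[20,15],[26,16],[28,15],[32,14],[33,12],[34,14],[45,1],[50,0]]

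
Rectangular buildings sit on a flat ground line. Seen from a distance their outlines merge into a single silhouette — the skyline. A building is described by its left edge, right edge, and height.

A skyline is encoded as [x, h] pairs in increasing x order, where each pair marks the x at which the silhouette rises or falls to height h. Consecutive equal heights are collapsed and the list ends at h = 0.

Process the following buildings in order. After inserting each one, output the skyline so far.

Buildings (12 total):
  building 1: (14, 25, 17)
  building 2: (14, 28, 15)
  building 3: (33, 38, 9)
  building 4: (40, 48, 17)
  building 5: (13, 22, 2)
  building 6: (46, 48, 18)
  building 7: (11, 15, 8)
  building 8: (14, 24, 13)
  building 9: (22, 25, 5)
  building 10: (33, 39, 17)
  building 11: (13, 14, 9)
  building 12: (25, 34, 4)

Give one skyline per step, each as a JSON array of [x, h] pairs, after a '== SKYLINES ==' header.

== SKYLINES ==
[[14,17],[25,0]]
[[14,17],[25,15],[28,0]]
[[14,17],[25,15],[28,0],[33,9],[38,0]]
[[14,17],[25,15],[28,0],[33,9],[38,0],[40,17],[48,0]]
[[13,2],[14,17],[25,15],[28,0],[33,9],[38,0],[40,17],[48,0]]
[[13,2],[14,17],[25,15],[28,0],[33,9],[38,0],[40,17],[46,18],[48,0]]
[[11,8],[14,17],[25,15],[28,0],[33,9],[38,0],[40,17],[46,18],[48,0]]
[[11,8],[14,17],[25,15],[28,0],[33,9],[38,0],[40,17],[46,18],[48,0]]
[[11,8],[14,17],[25,15],[28,0],[33,9],[38,0],[40,17],[46,18],[48,0]]
[[11,8],[14,17],[25,15],[28,0],[33,17],[39,0],[40,17],[46,18],[48,0]]
[[11,8],[13,9],[14,17],[25,15],[28,0],[33,17],[39,0],[40,17],[46,18],[48,0]]
[[11,8],[13,9],[14,17],[25,15],[28,4],[33,17],[39,0],[40,17],[46,18],[48,0]]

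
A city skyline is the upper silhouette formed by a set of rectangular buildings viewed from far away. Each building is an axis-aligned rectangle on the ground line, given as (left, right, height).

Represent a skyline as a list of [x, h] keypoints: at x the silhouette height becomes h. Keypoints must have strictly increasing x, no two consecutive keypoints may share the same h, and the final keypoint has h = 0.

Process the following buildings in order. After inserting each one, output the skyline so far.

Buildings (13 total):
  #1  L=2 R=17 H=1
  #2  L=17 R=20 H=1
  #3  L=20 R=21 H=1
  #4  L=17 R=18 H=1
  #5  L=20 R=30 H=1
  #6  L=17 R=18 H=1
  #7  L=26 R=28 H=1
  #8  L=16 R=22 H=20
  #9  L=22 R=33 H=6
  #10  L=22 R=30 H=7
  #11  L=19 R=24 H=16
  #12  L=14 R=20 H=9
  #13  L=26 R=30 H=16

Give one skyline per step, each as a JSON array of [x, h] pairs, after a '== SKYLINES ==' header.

== SKYLINES ==
[[2,1],[17,0]]
[[2,1],[20,0]]
[[2,1],[21,0]]
[[2,1],[21,0]]
[[2,1],[30,0]]
[[2,1],[30,0]]
[[2,1],[30,0]]
[[2,1],[16,20],[22,1],[30,0]]
[[2,1],[16,20],[22,6],[33,0]]
[[2,1],[16,20],[22,7],[30,6],[33,0]]
[[2,1],[16,20],[22,16],[24,7],[30,6],[33,0]]
[[2,1],[14,9],[16,20],[22,16],[24,7],[30,6],[33,0]]
[[2,1],[14,9],[16,20],[22,16],[24,7],[26,16],[30,6],[33,0]]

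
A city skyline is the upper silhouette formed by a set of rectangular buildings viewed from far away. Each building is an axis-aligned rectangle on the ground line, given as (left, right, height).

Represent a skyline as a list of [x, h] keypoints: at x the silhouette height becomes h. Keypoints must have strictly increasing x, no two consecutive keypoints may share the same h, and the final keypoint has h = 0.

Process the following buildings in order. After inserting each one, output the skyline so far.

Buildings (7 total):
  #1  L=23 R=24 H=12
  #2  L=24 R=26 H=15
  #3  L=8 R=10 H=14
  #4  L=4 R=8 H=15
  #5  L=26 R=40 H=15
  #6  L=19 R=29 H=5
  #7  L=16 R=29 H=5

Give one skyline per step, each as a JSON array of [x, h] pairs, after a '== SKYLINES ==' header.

== SKYLINES ==
[[23,12],[24,0]]
[[23,12],[24,15],[26,0]]
[[8,14],[10,0],[23,12],[24,15],[26,0]]
[[4,15],[8,14],[10,0],[23,12],[24,15],[26,0]]
[[4,15],[8,14],[10,0],[23,12],[24,15],[40,0]]
[[4,15],[8,14],[10,0],[19,5],[23,12],[24,15],[40,0]]
[[4,15],[8,14],[10,0],[16,5],[23,12],[24,15],[40,0]]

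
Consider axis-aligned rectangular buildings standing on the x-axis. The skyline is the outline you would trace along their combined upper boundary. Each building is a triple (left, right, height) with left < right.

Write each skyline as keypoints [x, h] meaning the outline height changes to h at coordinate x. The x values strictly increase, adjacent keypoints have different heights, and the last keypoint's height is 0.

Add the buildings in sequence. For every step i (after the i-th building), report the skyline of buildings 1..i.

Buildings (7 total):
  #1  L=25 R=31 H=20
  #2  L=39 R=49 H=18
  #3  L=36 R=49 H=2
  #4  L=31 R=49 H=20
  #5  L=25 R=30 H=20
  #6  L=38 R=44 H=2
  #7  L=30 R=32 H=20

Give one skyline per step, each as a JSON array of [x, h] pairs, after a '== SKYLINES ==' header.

== SKYLINES ==
[[25,20],[31,0]]
[[25,20],[31,0],[39,18],[49,0]]
[[25,20],[31,0],[36,2],[39,18],[49,0]]
[[25,20],[49,0]]
[[25,20],[49,0]]
[[25,20],[49,0]]
[[25,20],[49,0]]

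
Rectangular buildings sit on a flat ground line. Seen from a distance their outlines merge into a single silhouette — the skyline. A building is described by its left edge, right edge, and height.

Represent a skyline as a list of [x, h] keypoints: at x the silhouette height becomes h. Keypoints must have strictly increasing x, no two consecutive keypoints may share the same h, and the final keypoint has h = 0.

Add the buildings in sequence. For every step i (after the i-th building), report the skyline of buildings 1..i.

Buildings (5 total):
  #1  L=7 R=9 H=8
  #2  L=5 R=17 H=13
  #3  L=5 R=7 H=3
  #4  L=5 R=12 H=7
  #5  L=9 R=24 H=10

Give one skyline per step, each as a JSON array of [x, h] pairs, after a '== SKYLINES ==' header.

== SKYLINES ==
[[7,8],[9,0]]
[[5,13],[17,0]]
[[5,13],[17,0]]
[[5,13],[17,0]]
[[5,13],[17,10],[24,0]]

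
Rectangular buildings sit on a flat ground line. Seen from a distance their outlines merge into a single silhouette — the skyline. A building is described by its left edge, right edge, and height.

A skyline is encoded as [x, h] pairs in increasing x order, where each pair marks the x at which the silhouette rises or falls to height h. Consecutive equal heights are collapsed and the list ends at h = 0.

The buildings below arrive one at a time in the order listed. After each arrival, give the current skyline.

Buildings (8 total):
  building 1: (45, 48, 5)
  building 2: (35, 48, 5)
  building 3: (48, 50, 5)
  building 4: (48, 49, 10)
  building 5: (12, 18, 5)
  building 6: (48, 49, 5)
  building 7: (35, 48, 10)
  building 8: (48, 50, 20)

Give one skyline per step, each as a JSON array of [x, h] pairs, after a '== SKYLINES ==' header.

== SKYLINES ==
[[45,5],[48,0]]
[[35,5],[48,0]]
[[35,5],[50,0]]
[[35,5],[48,10],[49,5],[50,0]]
[[12,5],[18,0],[35,5],[48,10],[49,5],[50,0]]
[[12,5],[18,0],[35,5],[48,10],[49,5],[50,0]]
[[12,5],[18,0],[35,10],[49,5],[50,0]]
[[12,5],[18,0],[35,10],[48,20],[50,0]]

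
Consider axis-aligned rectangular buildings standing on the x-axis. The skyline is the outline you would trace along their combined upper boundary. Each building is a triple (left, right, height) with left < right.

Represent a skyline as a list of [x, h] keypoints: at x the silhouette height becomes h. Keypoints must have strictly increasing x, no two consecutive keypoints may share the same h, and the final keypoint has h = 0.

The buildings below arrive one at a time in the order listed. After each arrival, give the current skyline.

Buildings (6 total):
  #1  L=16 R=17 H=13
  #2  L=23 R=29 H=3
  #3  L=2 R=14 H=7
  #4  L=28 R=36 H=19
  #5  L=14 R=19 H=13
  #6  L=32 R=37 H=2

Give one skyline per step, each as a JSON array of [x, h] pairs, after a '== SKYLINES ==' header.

== SKYLINES ==
[[16,13],[17,0]]
[[16,13],[17,0],[23,3],[29,0]]
[[2,7],[14,0],[16,13],[17,0],[23,3],[29,0]]
[[2,7],[14,0],[16,13],[17,0],[23,3],[28,19],[36,0]]
[[2,7],[14,13],[19,0],[23,3],[28,19],[36,0]]
[[2,7],[14,13],[19,0],[23,3],[28,19],[36,2],[37,0]]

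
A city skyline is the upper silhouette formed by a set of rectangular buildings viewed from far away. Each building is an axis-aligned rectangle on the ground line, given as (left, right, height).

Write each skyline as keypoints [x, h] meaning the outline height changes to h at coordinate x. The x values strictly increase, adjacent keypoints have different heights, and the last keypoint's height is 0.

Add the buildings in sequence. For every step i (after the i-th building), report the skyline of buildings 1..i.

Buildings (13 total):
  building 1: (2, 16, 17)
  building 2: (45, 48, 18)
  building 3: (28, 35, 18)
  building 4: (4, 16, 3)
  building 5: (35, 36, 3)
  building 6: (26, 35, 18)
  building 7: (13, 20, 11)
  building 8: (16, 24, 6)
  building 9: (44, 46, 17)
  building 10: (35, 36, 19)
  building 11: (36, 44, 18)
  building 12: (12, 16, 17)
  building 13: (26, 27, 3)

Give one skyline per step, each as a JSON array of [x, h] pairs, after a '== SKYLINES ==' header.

== SKYLINES ==
[[2,17],[16,0]]
[[2,17],[16,0],[45,18],[48,0]]
[[2,17],[16,0],[28,18],[35,0],[45,18],[48,0]]
[[2,17],[16,0],[28,18],[35,0],[45,18],[48,0]]
[[2,17],[16,0],[28,18],[35,3],[36,0],[45,18],[48,0]]
[[2,17],[16,0],[26,18],[35,3],[36,0],[45,18],[48,0]]
[[2,17],[16,11],[20,0],[26,18],[35,3],[36,0],[45,18],[48,0]]
[[2,17],[16,11],[20,6],[24,0],[26,18],[35,3],[36,0],[45,18],[48,0]]
[[2,17],[16,11],[20,6],[24,0],[26,18],[35,3],[36,0],[44,17],[45,18],[48,0]]
[[2,17],[16,11],[20,6],[24,0],[26,18],[35,19],[36,0],[44,17],[45,18],[48,0]]
[[2,17],[16,11],[20,6],[24,0],[26,18],[35,19],[36,18],[44,17],[45,18],[48,0]]
[[2,17],[16,11],[20,6],[24,0],[26,18],[35,19],[36,18],[44,17],[45,18],[48,0]]
[[2,17],[16,11],[20,6],[24,0],[26,18],[35,19],[36,18],[44,17],[45,18],[48,0]]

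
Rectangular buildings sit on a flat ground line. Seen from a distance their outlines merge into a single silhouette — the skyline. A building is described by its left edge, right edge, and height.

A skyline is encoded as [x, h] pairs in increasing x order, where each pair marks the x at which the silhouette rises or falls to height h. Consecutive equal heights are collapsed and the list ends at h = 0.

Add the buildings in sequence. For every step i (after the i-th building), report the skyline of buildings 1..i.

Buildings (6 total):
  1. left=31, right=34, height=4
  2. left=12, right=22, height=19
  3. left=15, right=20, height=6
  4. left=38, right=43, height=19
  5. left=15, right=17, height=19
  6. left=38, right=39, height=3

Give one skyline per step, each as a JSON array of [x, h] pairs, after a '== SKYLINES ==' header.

== SKYLINES ==
[[31,4],[34,0]]
[[12,19],[22,0],[31,4],[34,0]]
[[12,19],[22,0],[31,4],[34,0]]
[[12,19],[22,0],[31,4],[34,0],[38,19],[43,0]]
[[12,19],[22,0],[31,4],[34,0],[38,19],[43,0]]
[[12,19],[22,0],[31,4],[34,0],[38,19],[43,0]]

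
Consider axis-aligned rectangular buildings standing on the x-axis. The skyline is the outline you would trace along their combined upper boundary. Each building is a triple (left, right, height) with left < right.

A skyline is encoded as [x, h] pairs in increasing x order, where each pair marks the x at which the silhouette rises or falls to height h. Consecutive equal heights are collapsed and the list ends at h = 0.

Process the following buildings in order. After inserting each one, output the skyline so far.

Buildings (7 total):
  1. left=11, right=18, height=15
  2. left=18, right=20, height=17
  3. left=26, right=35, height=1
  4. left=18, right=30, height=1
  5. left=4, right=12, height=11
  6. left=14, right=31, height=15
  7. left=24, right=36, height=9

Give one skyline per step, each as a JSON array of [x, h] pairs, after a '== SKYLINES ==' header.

== SKYLINES ==
[[11,15],[18,0]]
[[11,15],[18,17],[20,0]]
[[11,15],[18,17],[20,0],[26,1],[35,0]]
[[11,15],[18,17],[20,1],[35,0]]
[[4,11],[11,15],[18,17],[20,1],[35,0]]
[[4,11],[11,15],[18,17],[20,15],[31,1],[35,0]]
[[4,11],[11,15],[18,17],[20,15],[31,9],[36,0]]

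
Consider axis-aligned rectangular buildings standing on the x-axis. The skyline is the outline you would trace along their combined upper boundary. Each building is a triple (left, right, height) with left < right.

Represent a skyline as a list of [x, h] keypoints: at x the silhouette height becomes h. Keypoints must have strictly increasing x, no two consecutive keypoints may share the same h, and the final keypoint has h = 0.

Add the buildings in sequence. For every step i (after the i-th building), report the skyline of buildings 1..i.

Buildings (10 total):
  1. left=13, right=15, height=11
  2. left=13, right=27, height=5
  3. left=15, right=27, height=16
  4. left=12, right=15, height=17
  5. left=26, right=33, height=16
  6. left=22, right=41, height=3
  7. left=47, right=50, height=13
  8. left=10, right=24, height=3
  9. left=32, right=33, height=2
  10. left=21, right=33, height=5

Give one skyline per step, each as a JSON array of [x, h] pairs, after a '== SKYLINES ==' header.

== SKYLINES ==
[[13,11],[15,0]]
[[13,11],[15,5],[27,0]]
[[13,11],[15,16],[27,0]]
[[12,17],[15,16],[27,0]]
[[12,17],[15,16],[33,0]]
[[12,17],[15,16],[33,3],[41,0]]
[[12,17],[15,16],[33,3],[41,0],[47,13],[50,0]]
[[10,3],[12,17],[15,16],[33,3],[41,0],[47,13],[50,0]]
[[10,3],[12,17],[15,16],[33,3],[41,0],[47,13],[50,0]]
[[10,3],[12,17],[15,16],[33,3],[41,0],[47,13],[50,0]]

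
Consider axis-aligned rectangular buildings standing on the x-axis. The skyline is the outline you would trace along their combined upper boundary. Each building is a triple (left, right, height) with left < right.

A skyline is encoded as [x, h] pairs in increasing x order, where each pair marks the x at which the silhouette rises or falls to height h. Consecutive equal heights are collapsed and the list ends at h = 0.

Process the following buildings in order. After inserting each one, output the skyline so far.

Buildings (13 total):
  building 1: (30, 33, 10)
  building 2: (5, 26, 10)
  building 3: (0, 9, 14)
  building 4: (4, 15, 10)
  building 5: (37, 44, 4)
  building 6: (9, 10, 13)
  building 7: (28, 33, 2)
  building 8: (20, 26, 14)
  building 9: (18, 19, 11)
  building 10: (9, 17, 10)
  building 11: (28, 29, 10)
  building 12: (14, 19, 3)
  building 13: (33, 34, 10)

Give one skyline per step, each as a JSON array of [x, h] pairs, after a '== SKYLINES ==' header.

== SKYLINES ==
[[30,10],[33,0]]
[[5,10],[26,0],[30,10],[33,0]]
[[0,14],[9,10],[26,0],[30,10],[33,0]]
[[0,14],[9,10],[26,0],[30,10],[33,0]]
[[0,14],[9,10],[26,0],[30,10],[33,0],[37,4],[44,0]]
[[0,14],[9,13],[10,10],[26,0],[30,10],[33,0],[37,4],[44,0]]
[[0,14],[9,13],[10,10],[26,0],[28,2],[30,10],[33,0],[37,4],[44,0]]
[[0,14],[9,13],[10,10],[20,14],[26,0],[28,2],[30,10],[33,0],[37,4],[44,0]]
[[0,14],[9,13],[10,10],[18,11],[19,10],[20,14],[26,0],[28,2],[30,10],[33,0],[37,4],[44,0]]
[[0,14],[9,13],[10,10],[18,11],[19,10],[20,14],[26,0],[28,2],[30,10],[33,0],[37,4],[44,0]]
[[0,14],[9,13],[10,10],[18,11],[19,10],[20,14],[26,0],[28,10],[29,2],[30,10],[33,0],[37,4],[44,0]]
[[0,14],[9,13],[10,10],[18,11],[19,10],[20,14],[26,0],[28,10],[29,2],[30,10],[33,0],[37,4],[44,0]]
[[0,14],[9,13],[10,10],[18,11],[19,10],[20,14],[26,0],[28,10],[29,2],[30,10],[34,0],[37,4],[44,0]]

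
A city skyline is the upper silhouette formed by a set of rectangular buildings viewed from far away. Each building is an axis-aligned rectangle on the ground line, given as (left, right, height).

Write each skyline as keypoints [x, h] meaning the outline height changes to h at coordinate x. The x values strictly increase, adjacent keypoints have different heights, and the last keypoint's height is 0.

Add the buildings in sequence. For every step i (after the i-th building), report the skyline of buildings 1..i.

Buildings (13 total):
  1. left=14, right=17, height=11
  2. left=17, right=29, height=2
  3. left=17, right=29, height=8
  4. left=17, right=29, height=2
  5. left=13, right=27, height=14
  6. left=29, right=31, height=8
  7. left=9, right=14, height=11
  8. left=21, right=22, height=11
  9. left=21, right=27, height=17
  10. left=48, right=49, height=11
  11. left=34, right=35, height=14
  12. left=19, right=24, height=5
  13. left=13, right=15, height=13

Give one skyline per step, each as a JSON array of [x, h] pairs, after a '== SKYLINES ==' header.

== SKYLINES ==
[[14,11],[17,0]]
[[14,11],[17,2],[29,0]]
[[14,11],[17,8],[29,0]]
[[14,11],[17,8],[29,0]]
[[13,14],[27,8],[29,0]]
[[13,14],[27,8],[31,0]]
[[9,11],[13,14],[27,8],[31,0]]
[[9,11],[13,14],[27,8],[31,0]]
[[9,11],[13,14],[21,17],[27,8],[31,0]]
[[9,11],[13,14],[21,17],[27,8],[31,0],[48,11],[49,0]]
[[9,11],[13,14],[21,17],[27,8],[31,0],[34,14],[35,0],[48,11],[49,0]]
[[9,11],[13,14],[21,17],[27,8],[31,0],[34,14],[35,0],[48,11],[49,0]]
[[9,11],[13,14],[21,17],[27,8],[31,0],[34,14],[35,0],[48,11],[49,0]]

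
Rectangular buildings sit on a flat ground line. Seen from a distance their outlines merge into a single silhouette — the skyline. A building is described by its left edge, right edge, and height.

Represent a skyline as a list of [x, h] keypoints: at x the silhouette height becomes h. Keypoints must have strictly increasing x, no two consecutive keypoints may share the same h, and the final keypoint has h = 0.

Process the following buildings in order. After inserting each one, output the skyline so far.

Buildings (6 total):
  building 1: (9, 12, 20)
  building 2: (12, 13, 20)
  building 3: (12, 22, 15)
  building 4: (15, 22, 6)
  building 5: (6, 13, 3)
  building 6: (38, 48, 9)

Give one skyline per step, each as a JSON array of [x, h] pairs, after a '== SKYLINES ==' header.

== SKYLINES ==
[[9,20],[12,0]]
[[9,20],[13,0]]
[[9,20],[13,15],[22,0]]
[[9,20],[13,15],[22,0]]
[[6,3],[9,20],[13,15],[22,0]]
[[6,3],[9,20],[13,15],[22,0],[38,9],[48,0]]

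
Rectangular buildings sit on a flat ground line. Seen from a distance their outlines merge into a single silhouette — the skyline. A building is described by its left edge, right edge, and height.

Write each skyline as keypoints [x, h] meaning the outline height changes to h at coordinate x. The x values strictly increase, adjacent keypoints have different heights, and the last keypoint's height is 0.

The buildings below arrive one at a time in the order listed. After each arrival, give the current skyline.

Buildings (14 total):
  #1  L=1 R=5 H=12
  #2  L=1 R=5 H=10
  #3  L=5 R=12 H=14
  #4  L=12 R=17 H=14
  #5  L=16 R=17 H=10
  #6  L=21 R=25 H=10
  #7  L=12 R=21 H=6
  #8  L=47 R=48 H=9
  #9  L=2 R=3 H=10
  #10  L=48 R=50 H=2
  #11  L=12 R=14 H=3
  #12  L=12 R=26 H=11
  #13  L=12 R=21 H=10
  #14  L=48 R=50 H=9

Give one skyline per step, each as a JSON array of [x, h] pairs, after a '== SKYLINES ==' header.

== SKYLINES ==
[[1,12],[5,0]]
[[1,12],[5,0]]
[[1,12],[5,14],[12,0]]
[[1,12],[5,14],[17,0]]
[[1,12],[5,14],[17,0]]
[[1,12],[5,14],[17,0],[21,10],[25,0]]
[[1,12],[5,14],[17,6],[21,10],[25,0]]
[[1,12],[5,14],[17,6],[21,10],[25,0],[47,9],[48,0]]
[[1,12],[5,14],[17,6],[21,10],[25,0],[47,9],[48,0]]
[[1,12],[5,14],[17,6],[21,10],[25,0],[47,9],[48,2],[50,0]]
[[1,12],[5,14],[17,6],[21,10],[25,0],[47,9],[48,2],[50,0]]
[[1,12],[5,14],[17,11],[26,0],[47,9],[48,2],[50,0]]
[[1,12],[5,14],[17,11],[26,0],[47,9],[48,2],[50,0]]
[[1,12],[5,14],[17,11],[26,0],[47,9],[50,0]]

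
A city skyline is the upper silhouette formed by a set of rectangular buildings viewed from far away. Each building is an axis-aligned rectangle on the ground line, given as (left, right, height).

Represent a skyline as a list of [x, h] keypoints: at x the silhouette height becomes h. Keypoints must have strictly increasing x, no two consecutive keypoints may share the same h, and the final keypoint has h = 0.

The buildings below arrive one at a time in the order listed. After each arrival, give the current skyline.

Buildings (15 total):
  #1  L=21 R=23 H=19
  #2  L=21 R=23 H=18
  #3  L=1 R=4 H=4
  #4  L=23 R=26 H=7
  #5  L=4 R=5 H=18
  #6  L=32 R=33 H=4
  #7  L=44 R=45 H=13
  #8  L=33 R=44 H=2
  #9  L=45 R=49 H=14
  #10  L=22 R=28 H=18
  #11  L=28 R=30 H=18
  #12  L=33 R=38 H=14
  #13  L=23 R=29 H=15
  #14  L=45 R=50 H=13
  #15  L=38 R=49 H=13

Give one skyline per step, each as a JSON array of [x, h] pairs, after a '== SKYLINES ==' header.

== SKYLINES ==
[[21,19],[23,0]]
[[21,19],[23,0]]
[[1,4],[4,0],[21,19],[23,0]]
[[1,4],[4,0],[21,19],[23,7],[26,0]]
[[1,4],[4,18],[5,0],[21,19],[23,7],[26,0]]
[[1,4],[4,18],[5,0],[21,19],[23,7],[26,0],[32,4],[33,0]]
[[1,4],[4,18],[5,0],[21,19],[23,7],[26,0],[32,4],[33,0],[44,13],[45,0]]
[[1,4],[4,18],[5,0],[21,19],[23,7],[26,0],[32,4],[33,2],[44,13],[45,0]]
[[1,4],[4,18],[5,0],[21,19],[23,7],[26,0],[32,4],[33,2],[44,13],[45,14],[49,0]]
[[1,4],[4,18],[5,0],[21,19],[23,18],[28,0],[32,4],[33,2],[44,13],[45,14],[49,0]]
[[1,4],[4,18],[5,0],[21,19],[23,18],[30,0],[32,4],[33,2],[44,13],[45,14],[49,0]]
[[1,4],[4,18],[5,0],[21,19],[23,18],[30,0],[32,4],[33,14],[38,2],[44,13],[45,14],[49,0]]
[[1,4],[4,18],[5,0],[21,19],[23,18],[30,0],[32,4],[33,14],[38,2],[44,13],[45,14],[49,0]]
[[1,4],[4,18],[5,0],[21,19],[23,18],[30,0],[32,4],[33,14],[38,2],[44,13],[45,14],[49,13],[50,0]]
[[1,4],[4,18],[5,0],[21,19],[23,18],[30,0],[32,4],[33,14],[38,13],[45,14],[49,13],[50,0]]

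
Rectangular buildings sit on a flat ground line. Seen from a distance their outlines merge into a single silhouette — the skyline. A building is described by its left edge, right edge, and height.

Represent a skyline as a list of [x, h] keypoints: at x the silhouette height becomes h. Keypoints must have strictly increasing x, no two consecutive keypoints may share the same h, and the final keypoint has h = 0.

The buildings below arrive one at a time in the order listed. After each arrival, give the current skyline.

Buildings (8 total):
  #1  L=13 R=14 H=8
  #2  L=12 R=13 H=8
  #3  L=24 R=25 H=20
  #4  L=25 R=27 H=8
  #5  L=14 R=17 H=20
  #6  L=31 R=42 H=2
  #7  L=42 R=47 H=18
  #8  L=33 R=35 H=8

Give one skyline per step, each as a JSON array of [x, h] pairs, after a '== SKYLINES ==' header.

== SKYLINES ==
[[13,8],[14,0]]
[[12,8],[14,0]]
[[12,8],[14,0],[24,20],[25,0]]
[[12,8],[14,0],[24,20],[25,8],[27,0]]
[[12,8],[14,20],[17,0],[24,20],[25,8],[27,0]]
[[12,8],[14,20],[17,0],[24,20],[25,8],[27,0],[31,2],[42,0]]
[[12,8],[14,20],[17,0],[24,20],[25,8],[27,0],[31,2],[42,18],[47,0]]
[[12,8],[14,20],[17,0],[24,20],[25,8],[27,0],[31,2],[33,8],[35,2],[42,18],[47,0]]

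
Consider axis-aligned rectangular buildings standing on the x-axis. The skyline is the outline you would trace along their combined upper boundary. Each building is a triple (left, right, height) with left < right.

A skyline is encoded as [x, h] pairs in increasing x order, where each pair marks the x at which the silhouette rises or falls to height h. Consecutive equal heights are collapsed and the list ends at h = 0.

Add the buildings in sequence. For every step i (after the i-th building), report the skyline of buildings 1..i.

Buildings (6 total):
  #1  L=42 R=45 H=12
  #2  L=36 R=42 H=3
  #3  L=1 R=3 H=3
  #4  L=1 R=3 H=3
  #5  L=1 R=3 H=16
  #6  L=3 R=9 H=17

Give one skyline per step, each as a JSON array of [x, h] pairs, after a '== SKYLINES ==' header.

== SKYLINES ==
[[42,12],[45,0]]
[[36,3],[42,12],[45,0]]
[[1,3],[3,0],[36,3],[42,12],[45,0]]
[[1,3],[3,0],[36,3],[42,12],[45,0]]
[[1,16],[3,0],[36,3],[42,12],[45,0]]
[[1,16],[3,17],[9,0],[36,3],[42,12],[45,0]]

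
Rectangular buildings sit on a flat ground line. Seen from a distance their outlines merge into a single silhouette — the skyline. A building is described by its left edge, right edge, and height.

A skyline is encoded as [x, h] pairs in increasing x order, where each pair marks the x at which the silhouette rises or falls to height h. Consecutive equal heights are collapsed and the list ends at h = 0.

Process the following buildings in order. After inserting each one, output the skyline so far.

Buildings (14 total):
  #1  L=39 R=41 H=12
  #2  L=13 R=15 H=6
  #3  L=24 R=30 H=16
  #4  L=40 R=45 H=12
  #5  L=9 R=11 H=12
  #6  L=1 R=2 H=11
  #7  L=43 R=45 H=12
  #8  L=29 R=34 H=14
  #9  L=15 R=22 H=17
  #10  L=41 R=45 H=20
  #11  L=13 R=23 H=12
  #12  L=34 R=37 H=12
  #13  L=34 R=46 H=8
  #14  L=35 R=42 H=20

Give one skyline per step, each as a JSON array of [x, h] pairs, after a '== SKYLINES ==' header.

== SKYLINES ==
[[39,12],[41,0]]
[[13,6],[15,0],[39,12],[41,0]]
[[13,6],[15,0],[24,16],[30,0],[39,12],[41,0]]
[[13,6],[15,0],[24,16],[30,0],[39,12],[45,0]]
[[9,12],[11,0],[13,6],[15,0],[24,16],[30,0],[39,12],[45,0]]
[[1,11],[2,0],[9,12],[11,0],[13,6],[15,0],[24,16],[30,0],[39,12],[45,0]]
[[1,11],[2,0],[9,12],[11,0],[13,6],[15,0],[24,16],[30,0],[39,12],[45,0]]
[[1,11],[2,0],[9,12],[11,0],[13,6],[15,0],[24,16],[30,14],[34,0],[39,12],[45,0]]
[[1,11],[2,0],[9,12],[11,0],[13,6],[15,17],[22,0],[24,16],[30,14],[34,0],[39,12],[45,0]]
[[1,11],[2,0],[9,12],[11,0],[13,6],[15,17],[22,0],[24,16],[30,14],[34,0],[39,12],[41,20],[45,0]]
[[1,11],[2,0],[9,12],[11,0],[13,12],[15,17],[22,12],[23,0],[24,16],[30,14],[34,0],[39,12],[41,20],[45,0]]
[[1,11],[2,0],[9,12],[11,0],[13,12],[15,17],[22,12],[23,0],[24,16],[30,14],[34,12],[37,0],[39,12],[41,20],[45,0]]
[[1,11],[2,0],[9,12],[11,0],[13,12],[15,17],[22,12],[23,0],[24,16],[30,14],[34,12],[37,8],[39,12],[41,20],[45,8],[46,0]]
[[1,11],[2,0],[9,12],[11,0],[13,12],[15,17],[22,12],[23,0],[24,16],[30,14],[34,12],[35,20],[45,8],[46,0]]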